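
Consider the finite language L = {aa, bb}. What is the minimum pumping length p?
p = 3

For a finite language L, the pumping lemma holds vacuously if p > max|s| for s ∈ L.

The longest string in L = {aa, bb} has length 2.
If p = 3, then no string s ∈ L has |s| ≥ p, so the condition is vacuously true.

The minimum pumping length is p = 3.

Why no smaller p works: for any p ≤ 2, the longest string s ∈ L has |s| = 2 ≥ p, so it would
have to be pumpable; but pumping up (i = 2, 3, ...) produces ever longer strings, which cannot all lie in the
finite language L. So the pumping property fails for every p ≤ 2.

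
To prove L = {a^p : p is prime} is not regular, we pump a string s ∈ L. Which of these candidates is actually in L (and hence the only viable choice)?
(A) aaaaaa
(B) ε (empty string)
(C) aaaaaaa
(C) aaaaaaa

The pumping lemma is applied to a string s that lies in L, so first check membership of each option:
- (A) aaaaaa has length 6 = 2 × 3, which is not prime, so it is not in L ✗
- (B) ε has length 0, which is not prime, so it is not in L ✗
- (C) aaaaaaa has length 7, which is prime, so it is in L ✓

Only (C) aaaaaaa is in L, so it is the only candidate that could play the role of s.
(In a complete proof one picks s in terms of the pumping length p so that |s| ≥ p is guaranteed; a fixed string like aaaaaaa illustrates the shape of such an s.)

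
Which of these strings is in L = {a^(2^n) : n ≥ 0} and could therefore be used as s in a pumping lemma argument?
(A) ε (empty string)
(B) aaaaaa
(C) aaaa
(C) aaaa

The pumping lemma is applied to a string s that lies in L, so first check membership of each option:
- (A) ε has length 0, which is not a power of 2, so it is not in L ✗
- (B) aaaaaa has length 6, strictly between 2^2 = 4 and 2^3 = 8, so it is not in L ✗
- (C) aaaa has length 4 = 2^2, so it is in L ✓

Only (C) aaaa is in L, so it is the only candidate that could play the role of s.
(In a complete proof one picks s in terms of the pumping length p so that |s| ≥ p is guaranteed; a fixed string like aaaa illustrates the shape of such an s.)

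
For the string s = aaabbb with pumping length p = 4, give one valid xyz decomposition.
x = 'a', y = 'a', z = 'abbb'

For s = aaabbb and p = 4, one valid decomposition is:
- x = 'a' (length 1)
- y = 'a' (length 1)
- z = 'abbb' (length 4)

Verification:
- xyz = 'a' + 'a' + 'abbb' = aaabbb ✓
- |xy| = 2 ≤ 4 ✓
- |y| = 1 > 0 ✓

All pumping lemma constraints are satisfied.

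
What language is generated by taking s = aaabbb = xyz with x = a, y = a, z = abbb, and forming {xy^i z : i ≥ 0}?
{xy^i z : i ≥ 0} = {a^(2+i) b^3 : i ≥ 0} = {aabbb, aaabbb, aaaabbb, ...}

With x = a, y = a, z = abbb: Starting with aaabbb and pumping the second 'a', we get strings with 2+i a's followed by 3 b's for i = 0, 1, 2, ...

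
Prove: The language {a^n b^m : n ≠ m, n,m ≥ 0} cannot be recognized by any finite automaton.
Assume for contradiction that L is regular, and let p ≥ 1 be the pumping length given by the pumping lemma.
Choose s = a^p b^(p + p!). Then s ∈ L because p ≠ p + p! (as p! ≥ 1), and |s| ≥ p.
By the pumping lemma, s = xyz for some x, y, z with |xy| ≤ p, |y| ≥ 1, and xy^i z ∈ L for every i ≥ 0.
Since |xy| ≤ p and the first p symbols of s are all a's, y = a^k for some k with 1 ≤ k ≤ p.
For every i ≥ 0, xy^i z = a^(p + (i − 1)k) b^(p + p!).

Because 1 ≤ k ≤ p, k divides p!. Let t = p!/k (a positive integer) and take i = t + 1.
Then the number of a's is p + tk = p + p!, which equals the number of b's.
So xy^(t+1) z = a^(p + p!) b^(p + p!) has equally many a's and b's and is NOT in L.

This contradicts the pumping lemma, which requires xy^i z ∈ L for all i ≥ 0.
Hence L = {a^n b^m : n ≠ m, n,m ≥ 0} is not regular. ∎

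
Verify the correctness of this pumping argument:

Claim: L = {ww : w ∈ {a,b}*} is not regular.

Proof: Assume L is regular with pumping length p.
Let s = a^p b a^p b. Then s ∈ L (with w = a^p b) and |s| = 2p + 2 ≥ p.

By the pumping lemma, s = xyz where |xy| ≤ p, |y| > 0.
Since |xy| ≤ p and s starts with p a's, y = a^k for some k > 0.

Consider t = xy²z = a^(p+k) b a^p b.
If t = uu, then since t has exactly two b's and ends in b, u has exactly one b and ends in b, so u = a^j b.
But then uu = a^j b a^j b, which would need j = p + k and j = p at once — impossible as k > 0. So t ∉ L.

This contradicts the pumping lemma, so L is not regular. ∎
The proof is correct.

This proof is valid because:
1. s = a^p b a^p b is in L and is chosen in terms of p, so |s| ≥ p holds for every p
2. The decomposition analysis is correct: |xy| ≤ p forces y to lie inside the leading a's
3. The contradiction is valid: the argument shows a^(p+k) b a^p b cannot be split into two equal halves
4. The conclusion follows logically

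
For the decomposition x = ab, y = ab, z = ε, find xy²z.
ababab

Given x = 'ab', y = 'ab', z = '' and i = 2:

xy^2z = x + y·y·...·y (2 times) + z
       = 'ab' + 'ab'^2 + ''
       = 'ab' + 'abab' + ''
       = 'ababab'

The pumped string is 'ababab' with length 6.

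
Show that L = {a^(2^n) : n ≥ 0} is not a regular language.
Assume for contradiction that L is regular, and let p ≥ 1 be the pumping length given by the pumping lemma.
Choose s = a^(2^p). Then s ∈ L and |s| = 2^p ≥ p.
By the pumping lemma, s = xyz for some x, y, z with |xy| ≤ p, |y| ≥ 1, and xy^i z ∈ L for every i ≥ 0.
Here y = a^k for some k with 1 ≤ k ≤ |xy| ≤ p, and p < 2^p.

Take i = 2: |xy²z| = 2^p + k.
Now 2^p < 2^p + k ≤ 2^p + p < 2^p + 2^p = 2^(p+1).
So |xy²z| lies strictly between the consecutive powers of two 2^p and 2^(p+1), hence is not a power of 2, and xy²z ∉ L.

This contradicts the pumping lemma, which requires xy^i z ∈ L for all i ≥ 0.
Hence L = {a^(2^n) : n ≥ 0} is not regular. ∎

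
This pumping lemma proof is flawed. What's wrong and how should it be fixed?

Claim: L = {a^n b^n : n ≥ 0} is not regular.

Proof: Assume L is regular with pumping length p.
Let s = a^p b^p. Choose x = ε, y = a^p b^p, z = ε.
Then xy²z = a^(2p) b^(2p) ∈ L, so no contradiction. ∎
Error: The decomposition violates |xy| ≤ p. With y = a^p b^p, |xy| = |y| = 2p > p. (The proof also miscomputes xy²z, which would be a^p b^p a^p b^p rather than a^(2p) b^(2p), and it wrongly treats one harmless decomposition as settling the matter — the prover does not get to choose the decomposition.)

Correction: The pumping lemma requires |xy| ≤ p, and the argument must handle every decomposition satisfying |xy| ≤ p, |y| ≥ 1. Since s starts with p a's, any such y consists only of a's, say y = a^k with k ≥ 1. Then xy²z = a^(p+k) b^p has unequal numbers of a's and b's, so xy²z ∉ L — the required contradiction.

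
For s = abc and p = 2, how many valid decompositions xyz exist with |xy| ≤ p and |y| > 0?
3

For s = 'abc' with pumping length p = 2:

Constraints: |xy| ≤ 2, |y| > 0

Valid decompositions (|xy| ≤ p, |y| ≥ 1):
  • x='', y='a', z='bc'
  • x='a', y='b', z='c'
  • x='', y='ab', z='c'

Total count: 3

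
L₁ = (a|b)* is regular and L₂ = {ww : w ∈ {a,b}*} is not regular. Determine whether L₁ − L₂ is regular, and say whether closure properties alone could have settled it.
No — L₁ − L₂ is not regular.

L₁ − L₂ is the complement of {ww} within {a,b}*. If it were regular, its complement {ww} would be regular as well (regular languages are closed under complement) — contradiction. So L₁ − L₂ is not regular.

Note that the bare facts "L₁ regular, L₂ non-regular" do not settle the question by themselves: the closure of regular languages under ∪, ∩, complement and difference applies only when BOTH operands are regular. With a non-regular operand the result can come out regular or non-regular depending on the specific languages, so one has to work out L₁ − L₂ for this particular pair, as above.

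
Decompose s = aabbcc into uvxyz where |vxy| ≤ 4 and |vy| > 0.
u='a', v='a', x='bb', y='c', z='c'

For s = aabbcc with pumping length p = 4:

One valid decomposition:
- u = 'a'
- v = 'a'
- x = 'bb'
- y = 'c'
- z = 'c'

Verification:
- uvxyz = 'a' + 'a' + 'bb' + 'c' + 'c' = aabbcc ✓
- |vxy| = |'abbc'| = 4 ≤ 4 ✓
- |vy| = |'ac'| = 2 > 0 ✓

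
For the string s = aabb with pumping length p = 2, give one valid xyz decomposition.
x = '', y = 'a', z = 'abb'

For s = aabb and p = 2, one valid decomposition is:
- x = '' (length 0)
- y = 'a' (length 1)
- z = 'abb' (length 3)

Verification:
- xyz = '' + 'a' + 'abb' = aabb ✓
- |xy| = 1 ≤ 2 ✓
- |y| = 1 > 0 ✓

All pumping lemma constraints are satisfied.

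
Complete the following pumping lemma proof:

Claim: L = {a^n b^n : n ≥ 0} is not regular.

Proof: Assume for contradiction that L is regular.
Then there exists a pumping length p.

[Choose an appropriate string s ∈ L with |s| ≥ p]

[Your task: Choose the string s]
s = a^p b^p

This string is in L (has equal a's and b's) and has length 2p ≥ p.
Any decomposition xyz with |xy| ≤ p means y consists only of a's,
so pumping will unbalance the counts.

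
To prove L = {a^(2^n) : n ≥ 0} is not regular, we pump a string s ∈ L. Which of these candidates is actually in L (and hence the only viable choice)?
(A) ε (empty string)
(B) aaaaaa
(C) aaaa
(C) aaaa

The pumping lemma is applied to a string s that lies in L, so first check membership of each option:
- (A) ε has length 0, which is not a power of 2, so it is not in L ✗
- (B) aaaaaa has length 6, strictly between 2^2 = 4 and 2^3 = 8, so it is not in L ✗
- (C) aaaa has length 4 = 2^2, so it is in L ✓

Only (C) aaaa is in L, so it is the only candidate that could play the role of s.
(In a complete proof one picks s in terms of the pumping length p so that |s| ≥ p is guaranteed; a fixed string like aaaa illustrates the shape of such an s.)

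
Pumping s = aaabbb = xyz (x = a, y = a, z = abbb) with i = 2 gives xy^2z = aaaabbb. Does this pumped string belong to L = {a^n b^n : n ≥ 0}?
No

xy²z = a · aa · abbb = aaaabbb.
aaaabbb has 4 a's and 3 b's; 4 ≠ 3, so it is not in L.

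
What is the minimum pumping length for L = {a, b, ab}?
p = 3

For a finite language L, the pumping lemma holds vacuously if p > max|s| for s ∈ L.

The longest string in L = {a, b, ab} has length 2.
If p = 3, then no string s ∈ L has |s| ≥ p, so the condition is vacuously true.

The minimum pumping length is p = 3.

Why no smaller p works: for any p ≤ 2, the longest string s ∈ L has |s| = 2 ≥ p, so it would
have to be pumpable; but pumping up (i = 2, 3, ...) produces ever longer strings, which cannot all lie in the
finite language L. So the pumping property fails for every p ≤ 2.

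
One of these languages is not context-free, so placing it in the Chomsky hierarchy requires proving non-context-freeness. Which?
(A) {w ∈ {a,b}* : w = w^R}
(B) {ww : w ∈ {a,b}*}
(B) {ww : w ∈ {a,b}*}

(B) {ww : w ∈ {a,b}*} requires the CFL pumping lemma.

- {w ∈ {a,b}* : w = w^R} is context-free (but not regular)
  • Can be shown non-regular with the regular pumping lemma
  • After pumping, the string is no longer symmetric

- {ww : w ∈ {a,b}*} is NOT context-free
  • Requires the CFL pumping lemma to prove
  • Cannot verify equality of two arbitrary substrings

The CFL pumping lemma is "stronger" in that it can prove non-membership
in the larger class of context-free languages.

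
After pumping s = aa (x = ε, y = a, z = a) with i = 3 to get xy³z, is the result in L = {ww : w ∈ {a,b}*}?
Yes

xy³z = ε · aaa · a = aaaa.
aaaa splits into halves aa · aa, which are equal, so it is in L (w = aa).
(A single pumped string landing in L is not a contradiction by itself; a non-regularity proof needs some i for which xy^i z ∉ L, for every admissible decomposition.)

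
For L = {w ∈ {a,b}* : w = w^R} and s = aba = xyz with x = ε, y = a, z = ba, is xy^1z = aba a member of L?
Yes

xy¹z = ε · a · ba = aba.
aba reversed is aba, the same string, so it is a palindrome and is in L.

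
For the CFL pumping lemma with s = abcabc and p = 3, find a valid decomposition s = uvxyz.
u='ab', v='c', x='a', y='b', z='c'

For s = abcabc with pumping length p = 3:

One valid decomposition:
- u = 'ab'
- v = 'c'
- x = 'a'
- y = 'b'
- z = 'c'

Verification:
- uvxyz = 'ab' + 'c' + 'a' + 'b' + 'c' = abcabc ✓
- |vxy| = |'cab'| = 3 ≤ 3 ✓
- |vy| = |'cb'| = 2 > 0 ✓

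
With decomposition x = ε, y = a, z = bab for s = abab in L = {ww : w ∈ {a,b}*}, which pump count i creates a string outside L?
i = 0

xy⁰z = ε · ε · bab = bab; bab has odd length 3, so it cannot be written as ww and is not in L.
(Other choices also work, e.g. i = 2, 3; only i = 1 is guaranteed to stay in L since xy¹z = s.)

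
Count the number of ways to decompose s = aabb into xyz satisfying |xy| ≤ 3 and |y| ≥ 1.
6

For s = 'aabb' with pumping length p = 3:

Constraints: |xy| ≤ 3, |y| > 0

Valid decompositions (|xy| ≤ p, |y| ≥ 1):
  • x='', y='a', z='abb'
  • x='a', y='a', z='bb'
  • x='', y='aa', z='bb'
  • x='aa', y='b', z='b'
  • x='a', y='ab', z='b'
  • x='', y='aab', z='b'

Total count: 6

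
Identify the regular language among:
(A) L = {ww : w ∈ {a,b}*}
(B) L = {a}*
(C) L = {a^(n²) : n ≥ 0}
(B) {a}*

(B) L = {a}* is regular.

This can be recognized by a finite automaton (DFA/NFA).
Regular expressions like {a}* define regular languages.

The other choices are not regular:
- {ww : w ∈ {a,b}*}: After pumping, the two halves no longer match
- {a^(n²) : n ≥ 0}: After pumping, length is no longer a perfect square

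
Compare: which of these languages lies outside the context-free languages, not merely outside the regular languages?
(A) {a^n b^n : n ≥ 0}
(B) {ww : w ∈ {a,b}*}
(B) {ww : w ∈ {a,b}*}

(B) {ww : w ∈ {a,b}*} requires the CFL pumping lemma.

- {a^n b^n : n ≥ 0} is context-free (but not regular)
  • Can be shown non-regular with the regular pumping lemma
  • After pumping, the number of a's and b's become unequal

- {ww : w ∈ {a,b}*} is NOT context-free
  • Requires the CFL pumping lemma to prove
  • Even a PDA cannot compare two arbitrary halves symbol by symbol; CFL pumping on a^p b^p a^p b^p fails

The CFL pumping lemma is "stronger" in that it can prove non-membership
in the larger class of context-free languages.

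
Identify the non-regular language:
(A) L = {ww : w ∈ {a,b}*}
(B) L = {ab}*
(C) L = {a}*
(A) {ww : w ∈ {a,b}*}

(A) L = {ww : w ∈ {a,b}*} is NOT regular.

The pumping lemma can be used to prove this:
After pumping, the two halves no longer match

The other languages are regular because they can be recognized by finite automata.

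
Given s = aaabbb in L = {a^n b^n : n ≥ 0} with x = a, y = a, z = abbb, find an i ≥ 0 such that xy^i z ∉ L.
i = 2

xy²z = a · aa · abbb = aaaabbb; aaaabbb has 4 a's and 3 b's; 4 ≠ 3, so it is not in L.
(Other choices also work, e.g. i = 0, 3; only i = 1 is guaranteed to stay in L since xy¹z = s.)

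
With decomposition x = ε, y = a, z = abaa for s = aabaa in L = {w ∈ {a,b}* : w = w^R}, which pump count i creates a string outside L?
i = 0

xy⁰z = ε · ε · abaa = abaa; abaa reversed is aaba ≠ abaa, so it is not a palindrome and is not in L.
(Other choices also work, e.g. i = 2, 3; only i = 1 is guaranteed to stay in L since xy¹z = s.)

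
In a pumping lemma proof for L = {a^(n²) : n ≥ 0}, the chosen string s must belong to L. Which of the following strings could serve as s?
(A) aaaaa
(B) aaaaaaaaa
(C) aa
(B) aaaaaaaaa

The pumping lemma is applied to a string s that lies in L, so first check membership of each option:
- (A) aaaaa has length 5, strictly between 2² = 4 and 3² = 9, so it is not in L ✗
- (B) aaaaaaaaa has length 9 = 3², a perfect square, so it is in L ✓
- (C) aa has length 2, strictly between 1² = 1 and 2² = 4, so it is not in L ✗

Only (B) aaaaaaaaa is in L, so it is the only candidate that could play the role of s.
(In a complete proof one picks s in terms of the pumping length p so that |s| ≥ p is guaranteed; a fixed string like aaaaaaaaa illustrates the shape of such an s.)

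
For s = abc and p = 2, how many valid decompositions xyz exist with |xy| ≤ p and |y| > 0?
3

For s = 'abc' with pumping length p = 2:

Constraints: |xy| ≤ 2, |y| > 0

Valid decompositions (|xy| ≤ p, |y| ≥ 1):
  • x='', y='a', z='bc'
  • x='a', y='b', z='c'
  • x='', y='ab', z='c'

Total count: 3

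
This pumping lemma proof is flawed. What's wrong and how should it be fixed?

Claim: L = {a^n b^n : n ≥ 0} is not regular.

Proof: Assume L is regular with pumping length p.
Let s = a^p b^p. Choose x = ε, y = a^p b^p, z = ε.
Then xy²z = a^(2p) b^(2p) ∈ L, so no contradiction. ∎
Error: The decomposition violates |xy| ≤ p. With y = a^p b^p, |xy| = |y| = 2p > p. (The proof also miscomputes xy²z, which would be a^p b^p a^p b^p rather than a^(2p) b^(2p), and it wrongly treats one harmless decomposition as settling the matter — the prover does not get to choose the decomposition.)

Correction: The pumping lemma requires |xy| ≤ p, and the argument must handle every decomposition satisfying |xy| ≤ p, |y| ≥ 1. Since s starts with p a's, any such y consists only of a's, say y = a^k with k ≥ 1. Then xy²z = a^(p+k) b^p has unequal numbers of a's and b's, so xy²z ∉ L — the required contradiction.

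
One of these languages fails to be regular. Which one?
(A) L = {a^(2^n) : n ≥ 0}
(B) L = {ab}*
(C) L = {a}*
(A) {a^(2^n) : n ≥ 0}

(A) L = {a^(2^n) : n ≥ 0} is NOT regular.

The pumping lemma can be used to prove this:
After pumping, length is no longer a power of 2

The other languages are regular because they can be recognized by finite automata.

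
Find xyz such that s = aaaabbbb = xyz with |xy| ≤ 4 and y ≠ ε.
x = '', y = 'aa', z = 'aabbbb'

For s = aaaabbbb and p = 4, one valid decomposition is:
- x = '' (length 0)
- y = 'aa' (length 2)
- z = 'aabbbb' (length 6)

Verification:
- xyz = '' + 'aa' + 'aabbbb' = aaaabbbb ✓
- |xy| = 2 ≤ 4 ✓
- |y| = 2 > 0 ✓

All pumping lemma constraints are satisfied.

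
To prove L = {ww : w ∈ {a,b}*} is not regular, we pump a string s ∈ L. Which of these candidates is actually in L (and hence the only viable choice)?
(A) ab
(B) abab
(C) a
(B) abab

The pumping lemma is applied to a string s that lies in L, so first check membership of each option:
- (A) ab has length 2; its halves are a and b, which differ, so it is not in L ✗
- (B) abab splits into halves ab · ab, which are equal, so it is in L (w = ab) ✓
- (C) a has odd length 1, so it cannot be written as ww and is not in L ✗

Only (B) abab is in L, so it is the only candidate that could play the role of s.
(In a complete proof one picks s in terms of the pumping length p so that |s| ≥ p is guaranteed; a fixed string like abab illustrates the shape of such an s.)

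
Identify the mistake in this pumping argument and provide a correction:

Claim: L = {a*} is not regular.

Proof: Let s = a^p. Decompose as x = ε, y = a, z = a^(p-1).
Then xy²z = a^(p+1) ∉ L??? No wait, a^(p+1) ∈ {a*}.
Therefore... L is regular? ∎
Error: The proof attempts to show a*  is not regular, but a* IS regular!

Correction: a* is a regular language (recognized by a simple DFA with one accepting state and self-loop on 'a'). The pumping lemma can only prove non-regularity, not regularity. For regular languages, pumping always works.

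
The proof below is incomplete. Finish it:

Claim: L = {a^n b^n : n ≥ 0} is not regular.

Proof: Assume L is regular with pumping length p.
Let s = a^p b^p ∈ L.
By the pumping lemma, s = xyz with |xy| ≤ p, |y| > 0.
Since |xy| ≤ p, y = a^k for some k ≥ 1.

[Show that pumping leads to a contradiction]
Consider xy²z = a^(p+k) b^p.

Since k ≥ 1, we have p + k > p.
So xy²z has more a's than b's: (p+k) a's vs p b's.
This means xy²z ∉ L because a^n b^n requires equal counts.

This contradicts the pumping lemma which states xy²z ∈ L.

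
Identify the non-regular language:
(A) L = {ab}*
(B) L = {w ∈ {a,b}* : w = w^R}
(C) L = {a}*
(B) {w ∈ {a,b}* : w = w^R}

(B) L = {w ∈ {a,b}* : w = w^R} is NOT regular.

The pumping lemma can be used to prove this:
After pumping, the string is no longer symmetric

The other languages are regular because they can be recognized by finite automata.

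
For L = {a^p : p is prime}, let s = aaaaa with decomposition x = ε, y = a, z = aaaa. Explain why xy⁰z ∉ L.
xy⁰z = aaaa ∉ L

Pumping with i = 0 replaces y = a by y⁰ = ε:
- Original: s = xyz = aaaaa; aaaaa has length 5, which is prime, so it is in L
- Pumped: xy⁰z = ε · ε · aaaa = aaaa
- aaaa has length 4 = 2 × 2, which is not prime, so it is not in L

The pumping lemma would require xy⁰z ∈ L, so this decomposition yields a contradiction.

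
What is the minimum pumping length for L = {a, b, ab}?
p = 3

For a finite language L, the pumping lemma holds vacuously if p > max|s| for s ∈ L.

The longest string in L = {a, b, ab} has length 2.
If p = 3, then no string s ∈ L has |s| ≥ p, so the condition is vacuously true.

The minimum pumping length is p = 3.

Why no smaller p works: for any p ≤ 2, the longest string s ∈ L has |s| = 2 ≥ p, so it would
have to be pumpable; but pumping up (i = 2, 3, ...) produces ever longer strings, which cannot all lie in the
finite language L. So the pumping property fails for every p ≤ 2.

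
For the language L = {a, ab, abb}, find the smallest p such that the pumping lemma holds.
p = 4

For a finite language L, the pumping lemma holds vacuously if p > max|s| for s ∈ L.

The longest string in L = {a, ab, abb} has length 3.
If p = 4, then no string s ∈ L has |s| ≥ p, so the condition is vacuously true.

The minimum pumping length is p = 4.

Why no smaller p works: for any p ≤ 3, the longest string s ∈ L has |s| = 3 ≥ p, so it would
have to be pumpable; but pumping up (i = 2, 3, ...) produces ever longer strings, which cannot all lie in the
finite language L. So the pumping property fails for every p ≤ 3.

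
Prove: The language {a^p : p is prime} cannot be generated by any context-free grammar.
Assume for contradiction that L is context-free, and let p ≥ 1 be the pumping length given by the pumping lemma for CFLs.
Choose a prime q with q ≥ p and let s = a^q. Then s ∈ L and |s| = q ≥ p.
By the CFL pumping lemma, s = uvxyz for some u, v, x, y, z with |vxy| ≤ p, |vy| ≥ 1, and uv^i xy^i z ∈ L for every i ≥ 0.
All symbols are a's, so only lengths matter: let k = |vy|, with 1 ≤ k ≤ p. Then |uv^i xy^i z| = q + (i − 1)k.

Take i = q + 1: the length is q + qk = q(k + 1).
Both factors satisfy q ≥ 2 and k + 1 ≥ 2, so q(k + 1) is composite and uv^(q+1) xy^(q+1) z ∉ L.

This contradicts the CFL pumping lemma, which requires uv^i xy^i z ∈ L for all i ≥ 0.
Hence L = {a^p : p is prime} is not context-free. ∎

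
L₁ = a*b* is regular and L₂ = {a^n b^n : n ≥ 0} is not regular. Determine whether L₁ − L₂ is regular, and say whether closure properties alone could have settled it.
No — L₁ − L₂ is not regular.

a*b* − {a^n b^n} = {a^n b^m : n ≠ m}. If this were regular, then its complement intersected with a*b*, namely {a^n b^n : n ≥ 0}, would be regular too (closure under complement and intersection) — contradiction. So L₁ − L₂ is not regular.

Note that the bare facts "L₁ regular, L₂ non-regular" do not settle the question by themselves: the closure of regular languages under ∪, ∩, complement and difference applies only when BOTH operands are regular. With a non-regular operand the result can come out regular or non-regular depending on the specific languages, so one has to work out L₁ − L₂ for this particular pair, as above.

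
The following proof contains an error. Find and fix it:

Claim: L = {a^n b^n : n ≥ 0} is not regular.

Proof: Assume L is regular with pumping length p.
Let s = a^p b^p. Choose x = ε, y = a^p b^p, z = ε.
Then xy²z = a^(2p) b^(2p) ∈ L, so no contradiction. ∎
Error: The decomposition violates |xy| ≤ p. With y = a^p b^p, |xy| = |y| = 2p > p. (The proof also miscomputes xy²z, which would be a^p b^p a^p b^p rather than a^(2p) b^(2p), and it wrongly treats one harmless decomposition as settling the matter — the prover does not get to choose the decomposition.)

Correction: The pumping lemma requires |xy| ≤ p, and the argument must handle every decomposition satisfying |xy| ≤ p, |y| ≥ 1. Since s starts with p a's, any such y consists only of a's, say y = a^k with k ≥ 1. Then xy²z = a^(p+k) b^p has unequal numbers of a's and b's, so xy²z ∉ L — the required contradiction.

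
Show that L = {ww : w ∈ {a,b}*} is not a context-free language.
Assume for contradiction that L is context-free, and let p ≥ 1 be the pumping length given by the pumping lemma for CFLs.
Choose s = a^p b^p a^p b^p. Then s ∈ L (take w = a^p b^p) and |s| = 4p ≥ p.
By the CFL pumping lemma, s = uvxyz for some u, v, x, y, z with |vxy| ≤ p, |vy| ≥ 1, and uv^i xy^i z ∈ L for every i ≥ 0.

Write s as four blocks A₁ B₁ A₂ B₂ with A₁ = A₂ = a^p and B₁ = B₂ = b^p. Since |vxy| ≤ p, the window vxy lies inside at most two adjacent blocks. Take i = 0 and let t = uxz, so |t| = 4p − |vy| with 1 ≤ |vy| ≤ p. If |t| is odd, t ∉ L immediately, so assume |vy| is even (hence |vy| ≥ 2) and |t|/2 = 2p − |vy|/2, which satisfies p ≤ |t|/2 ≤ 2p − 1.

Case 1 (vxy inside A₁B₁): t = a^(p−j) b^(p−l) a^p b^p with j + l = |vy|. The second half of t has length < 2p, so it is a suffix of the trailing a^p b^p and ends in b; the first half is a^(p−j) b^(p−l) a^((j+l)/2), which ends in a because (j+l)/2 ≥ 1. The halves differ, so t ∉ L.

Case 2 (vxy inside B₁A₂, straddling the middle): t = a^p b^(p−j) a^(p−l) b^p with j + l = |vy|. If t = ww, then w is a prefix of t of length ≥ p, so w begins with a^p; and w is a suffix of t of length ≥ p, so w ends with b^p. That forces |w| ≥ 2p, contradicting |w| = |t|/2 ≤ 2p − 1. So t ∉ L.

Case 3 (vxy inside A₂B₂): t = a^p b^p a^(p−j) b^(p−l) with j + l = |vy|. The first half of t is a prefix of a^p b^p, so it begins with a; the second half is b^((j+l)/2) a^(p−j) b^(p−l), which begins with b. The halves differ, so t ∉ L.

In every case uv⁰xy⁰z = uxz ∉ L.

This contradicts the CFL pumping lemma, which requires uv^i xy^i z ∈ L for all i ≥ 0.
Hence L = {ww : w ∈ {a,b}*} is not context-free. ∎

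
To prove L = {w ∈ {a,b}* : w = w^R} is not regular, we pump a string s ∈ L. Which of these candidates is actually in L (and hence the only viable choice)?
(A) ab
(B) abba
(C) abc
(B) abba

The pumping lemma is applied to a string s that lies in L, so first check membership of each option:
- (A) ab reversed is ba ≠ ab, so it is not a palindrome and is not in L ✗
- (B) abba reversed is abba, the same string, so it is a palindrome and is in L ✓
- (C) abc reversed is cba ≠ abc, so it is not a palindrome and is not in L ✗

Only (B) abba is in L, so it is the only candidate that could play the role of s.
(In a complete proof one picks s in terms of the pumping length p so that |s| ≥ p is guaranteed; a fixed string like abba illustrates the shape of such an s.)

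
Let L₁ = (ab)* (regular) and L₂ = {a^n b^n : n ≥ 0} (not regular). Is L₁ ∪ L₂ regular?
No — L₁ ∪ L₂ is not regular.

Let U = (ab)* ∪ {a^n b^n}. If U were regular, then U ∩ aa*bb* would be regular (closure under intersection with a regular language). But (ab)* ∩ aa*bb* = {ab} and {a^n b^n} ∩ aa*bb* = {a^n b^n : n ≥ 1}, so U ∩ aa*bb* = {a^n b^n : n ≥ 1}, which is not regular. Hence U is not regular.

Note that the bare facts "L₁ regular, L₂ non-regular" do not settle the question by themselves: the closure of regular languages under ∪, ∩, complement and difference applies only when BOTH operands are regular. With a non-regular operand the result can come out regular or non-regular depending on the specific languages, so one has to work out L₁ ∪ L₂ for this particular pair, as above.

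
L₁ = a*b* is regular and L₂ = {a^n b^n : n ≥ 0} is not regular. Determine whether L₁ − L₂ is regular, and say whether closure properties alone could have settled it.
No — L₁ − L₂ is not regular.

a*b* − {a^n b^n} = {a^n b^m : n ≠ m}. If this were regular, then its complement intersected with a*b*, namely {a^n b^n : n ≥ 0}, would be regular too (closure under complement and intersection) — contradiction. So L₁ − L₂ is not regular.

Note that the bare facts "L₁ regular, L₂ non-regular" do not settle the question by themselves: the closure of regular languages under ∪, ∩, complement and difference applies only when BOTH operands are regular. With a non-regular operand the result can come out regular or non-regular depending on the specific languages, so one has to work out L₁ − L₂ for this particular pair, as above.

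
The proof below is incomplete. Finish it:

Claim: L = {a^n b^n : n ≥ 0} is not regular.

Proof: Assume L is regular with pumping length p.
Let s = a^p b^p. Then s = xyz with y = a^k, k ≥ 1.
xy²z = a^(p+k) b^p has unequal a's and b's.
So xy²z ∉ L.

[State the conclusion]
This contradicts the pumping lemma for regular languages,
which guarantees xy^i z ∈ L for all i ≥ 0.

Since our assumption that L is regular leads to a contradiction,
we conclude that L = {a^n b^n : n ≥ 0} is NOT regular. ∎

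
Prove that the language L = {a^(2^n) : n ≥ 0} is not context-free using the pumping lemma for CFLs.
Assume for contradiction that L is context-free, and let p ≥ 1 be the pumping length given by the pumping lemma for CFLs.
Choose s = a^(2^p). Then s ∈ L and |s| = 2^p ≥ p.
By the CFL pumping lemma, s = uvxyz for some u, v, x, y, z with |vxy| ≤ p, |vy| ≥ 1, and uv^i xy^i z ∈ L for every i ≥ 0.
All symbols are a's, so only lengths matter: let k = |vy|, with 1 ≤ k ≤ |vxy| ≤ p < 2^p.

Take i = 2: |uv²xy²z| = 2^p + k, and 2^p < 2^p + k < 2^p + 2^p = 2^(p+1).
So the length lies strictly between consecutive powers of two and is not a power of 2; uv²xy²z ∉ L.

This contradicts the CFL pumping lemma, which requires uv^i xy^i z ∈ L for all i ≥ 0.
Hence L = {a^(2^n) : n ≥ 0} is not context-free. ∎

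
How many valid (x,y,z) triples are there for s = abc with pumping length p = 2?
3

For s = 'abc' with pumping length p = 2:

Constraints: |xy| ≤ 2, |y| > 0

Valid decompositions (|xy| ≤ p, |y| ≥ 1):
  • x='', y='a', z='bc'
  • x='a', y='b', z='c'
  • x='', y='ab', z='c'

Total count: 3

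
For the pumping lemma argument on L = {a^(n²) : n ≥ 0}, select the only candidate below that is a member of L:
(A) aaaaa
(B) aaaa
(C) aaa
(B) aaaa

The pumping lemma is applied to a string s that lies in L, so first check membership of each option:
- (A) aaaaa has length 5, strictly between 2² = 4 and 3² = 9, so it is not in L ✗
- (B) aaaa has length 4 = 2², a perfect square, so it is in L ✓
- (C) aaa has length 3, strictly between 1² = 1 and 2² = 4, so it is not in L ✗

Only (B) aaaa is in L, so it is the only candidate that could play the role of s.
(In a complete proof one picks s in terms of the pumping length p so that |s| ≥ p is guaranteed; a fixed string like aaaa illustrates the shape of such an s.)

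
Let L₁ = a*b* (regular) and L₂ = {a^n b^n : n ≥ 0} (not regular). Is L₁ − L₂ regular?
No — L₁ − L₂ is not regular.

a*b* − {a^n b^n} = {a^n b^m : n ≠ m}. If this were regular, then its complement intersected with a*b*, namely {a^n b^n : n ≥ 0}, would be regular too (closure under complement and intersection) — contradiction. So L₁ − L₂ is not regular.

Note that the bare facts "L₁ regular, L₂ non-regular" do not settle the question by themselves: the closure of regular languages under ∪, ∩, complement and difference applies only when BOTH operands are regular. With a non-regular operand the result can come out regular or non-regular depending on the specific languages, so one has to work out L₁ − L₂ for this particular pair, as above.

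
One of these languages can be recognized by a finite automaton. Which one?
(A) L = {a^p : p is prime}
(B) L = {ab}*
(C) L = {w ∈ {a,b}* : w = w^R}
(B) {ab}*

(B) L = {ab}* is regular.

This can be recognized by a finite automaton (DFA/NFA).
Regular expressions like {ab}* define regular languages.

The other choices are not regular:
- {w ∈ {a,b}* : w = w^R}: After pumping, the string is no longer symmetric
- {a^p : p is prime}: After pumping, the length becomes composite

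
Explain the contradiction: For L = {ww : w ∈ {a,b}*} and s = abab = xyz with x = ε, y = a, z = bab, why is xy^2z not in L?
xy²z = aabab ∉ L

Pumping with i = 2 replaces y = a by y² = aa:
- Original: s = xyz = abab; abab splits into halves ab · ab, which are equal, so it is in L (w = ab)
- Pumped: xy²z = ε · aa · bab = aabab
- aabab has odd length 5, so it cannot be written as ww and is not in L

The pumping lemma would require xy²z ∈ L, so this decomposition yields a contradiction.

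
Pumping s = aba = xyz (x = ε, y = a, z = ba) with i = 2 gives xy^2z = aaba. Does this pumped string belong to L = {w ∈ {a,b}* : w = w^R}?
No

xy²z = ε · aa · ba = aaba.
aaba reversed is abaa ≠ aaba, so it is not a palindrome and is not in L.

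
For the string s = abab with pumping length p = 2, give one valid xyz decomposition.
x = '', y = 'ab', z = 'ab'

For s = abab and p = 2, one valid decomposition is:
- x = '' (length 0)
- y = 'ab' (length 2)
- z = 'ab' (length 2)

Verification:
- xyz = '' + 'ab' + 'ab' = abab ✓
- |xy| = 2 ≤ 2 ✓
- |y| = 2 > 0 ✓

All pumping lemma constraints are satisfied.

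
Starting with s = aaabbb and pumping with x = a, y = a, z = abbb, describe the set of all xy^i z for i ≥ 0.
{xy^i z : i ≥ 0} = {a^(2+i) b^3 : i ≥ 0} = {aabbb, aaabbb, aaaabbb, ...}

With x = a, y = a, z = abbb: Starting with aaabbb and pumping the second 'a', we get strings with 2+i a's followed by 3 b's for i = 0, 1, 2, ...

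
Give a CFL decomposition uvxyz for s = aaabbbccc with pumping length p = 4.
u='aa', v='a', x='bb', y='b', z='ccc'

For s = aaabbbccc with pumping length p = 4:

One valid decomposition:
- u = 'aa'
- v = 'a'
- x = 'bb'
- y = 'b'
- z = 'ccc'

Verification:
- uvxyz = 'aa' + 'a' + 'bb' + 'b' + 'ccc' = aaabbbccc ✓
- |vxy| = |'abbb'| = 4 ≤ 4 ✓
- |vy| = |'ab'| = 2 > 0 ✓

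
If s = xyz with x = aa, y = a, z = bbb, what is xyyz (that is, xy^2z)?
aaaabbb

Given x = 'aa', y = 'a', z = 'bbb' and i = 2:

xy^2z = x + y·y·...·y (2 times) + z
       = 'aa' + 'a'^2 + 'bbb'
       = 'aa' + 'aa' + 'bbb'
       = 'aaaabbb'

The pumped string is 'aaaabbb' with length 7.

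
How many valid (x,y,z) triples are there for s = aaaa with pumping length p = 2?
3

For s = 'aaaa' with pumping length p = 2:

Constraints: |xy| ≤ 2, |y| > 0

Valid decompositions (|xy| ≤ p, |y| ≥ 1):
  • x='', y='a', z='aaa'
  • x='a', y='a', z='aa'
  • x='', y='aa', z='aa'

Total count: 3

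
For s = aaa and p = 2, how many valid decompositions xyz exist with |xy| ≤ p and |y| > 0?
3

For s = 'aaa' with pumping length p = 2:

Constraints: |xy| ≤ 2, |y| > 0

Valid decompositions (|xy| ≤ p, |y| ≥ 1):
  • x='', y='a', z='aa'
  • x='a', y='a', z='a'
  • x='', y='aa', z='a'

Total count: 3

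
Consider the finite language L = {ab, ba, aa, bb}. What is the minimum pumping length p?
p = 3

For a finite language L, the pumping lemma holds vacuously if p > max|s| for s ∈ L.

The longest string in L = {ab, ba, aa, bb} has length 2.
If p = 3, then no string s ∈ L has |s| ≥ p, so the condition is vacuously true.

The minimum pumping length is p = 3.

Why no smaller p works: for any p ≤ 2, the longest string s ∈ L has |s| = 2 ≥ p, so it would
have to be pumpable; but pumping up (i = 2, 3, ...) produces ever longer strings, which cannot all lie in the
finite language L. So the pumping property fails for every p ≤ 2.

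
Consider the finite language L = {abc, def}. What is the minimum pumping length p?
p = 4

For a finite language L, the pumping lemma holds vacuously if p > max|s| for s ∈ L.

The longest string in L = {abc, def} has length 3.
If p = 4, then no string s ∈ L has |s| ≥ p, so the condition is vacuously true.

The minimum pumping length is p = 4.

Why no smaller p works: for any p ≤ 3, the longest string s ∈ L has |s| = 3 ≥ p, so it would
have to be pumpable; but pumping up (i = 2, 3, ...) produces ever longer strings, which cannot all lie in the
finite language L. So the pumping property fails for every p ≤ 3.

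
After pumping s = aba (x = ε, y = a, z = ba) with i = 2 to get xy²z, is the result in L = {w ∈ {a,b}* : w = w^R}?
No

xy²z = ε · aa · ba = aaba.
aaba reversed is abaa ≠ aaba, so it is not a palindrome and is not in L.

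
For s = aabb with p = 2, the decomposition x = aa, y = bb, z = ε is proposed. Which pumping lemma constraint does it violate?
Violated: |xy| ≤ p

The decomposition x = aa, y = bb, z = ε for s = aabb with p = 2
violates the constraint: |xy| ≤ p

|xy| = |aabb| = 4 > 2 = p. The decomposition puts too many characters in xy.

Pumping lemma constraints:
1. xyz = s (decomposition is valid)
2. |xy| ≤ p
3. |y| > 0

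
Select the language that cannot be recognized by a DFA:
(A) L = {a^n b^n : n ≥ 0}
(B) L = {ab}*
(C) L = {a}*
(A) {a^n b^n : n ≥ 0}

(A) L = {a^n b^n : n ≥ 0} is NOT regular.

The pumping lemma can be used to prove this:
After pumping, the number of a's and b's become unequal

The other languages are regular because they can be recognized by finite automata.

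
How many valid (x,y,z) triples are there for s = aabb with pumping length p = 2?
3

For s = 'aabb' with pumping length p = 2:

Constraints: |xy| ≤ 2, |y| > 0

Valid decompositions (|xy| ≤ p, |y| ≥ 1):
  • x='', y='a', z='abb'
  • x='a', y='a', z='bb'
  • x='', y='aa', z='bb'

Total count: 3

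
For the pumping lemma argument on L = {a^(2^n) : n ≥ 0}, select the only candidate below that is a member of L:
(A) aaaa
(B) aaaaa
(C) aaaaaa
(A) aaaa

The pumping lemma is applied to a string s that lies in L, so first check membership of each option:
- (A) aaaa has length 4 = 2^2, so it is in L ✓
- (B) aaaaa has length 5, strictly between 2^2 = 4 and 2^3 = 8, so it is not in L ✗
- (C) aaaaaa has length 6, strictly between 2^2 = 4 and 2^3 = 8, so it is not in L ✗

Only (A) aaaa is in L, so it is the only candidate that could play the role of s.
(In a complete proof one picks s in terms of the pumping length p so that |s| ≥ p is guaranteed; a fixed string like aaaa illustrates the shape of such an s.)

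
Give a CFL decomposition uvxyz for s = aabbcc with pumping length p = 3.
u='aa', v='b', x='b', y='c', z='c'

For s = aabbcc with pumping length p = 3:

One valid decomposition:
- u = 'aa'
- v = 'b'
- x = 'b'
- y = 'c'
- z = 'c'

Verification:
- uvxyz = 'aa' + 'b' + 'b' + 'c' + 'c' = aabbcc ✓
- |vxy| = |'bbc'| = 3 ≤ 3 ✓
- |vy| = |'bc'| = 2 > 0 ✓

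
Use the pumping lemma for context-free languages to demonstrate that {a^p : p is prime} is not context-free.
Assume for contradiction that L is context-free, and let p ≥ 1 be the pumping length given by the pumping lemma for CFLs.
Choose a prime q with q ≥ p and let s = a^q. Then s ∈ L and |s| = q ≥ p.
By the CFL pumping lemma, s = uvxyz for some u, v, x, y, z with |vxy| ≤ p, |vy| ≥ 1, and uv^i xy^i z ∈ L for every i ≥ 0.
All symbols are a's, so only lengths matter: let k = |vy|, with 1 ≤ k ≤ p. Then |uv^i xy^i z| = q + (i − 1)k.

Take i = q + 1: the length is q + qk = q(k + 1).
Both factors satisfy q ≥ 2 and k + 1 ≥ 2, so q(k + 1) is composite and uv^(q+1) xy^(q+1) z ∉ L.

This contradicts the CFL pumping lemma, which requires uv^i xy^i z ∈ L for all i ≥ 0.
Hence L = {a^p : p is prime} is not context-free. ∎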